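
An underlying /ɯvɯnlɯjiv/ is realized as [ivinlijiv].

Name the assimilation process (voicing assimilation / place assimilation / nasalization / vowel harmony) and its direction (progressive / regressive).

/ɯ/→[i] /ɯ/→[i] /ɯ/→[i].
Vowels agree with the last vowel, so the harmony is regressive.

vowel harmony, regressive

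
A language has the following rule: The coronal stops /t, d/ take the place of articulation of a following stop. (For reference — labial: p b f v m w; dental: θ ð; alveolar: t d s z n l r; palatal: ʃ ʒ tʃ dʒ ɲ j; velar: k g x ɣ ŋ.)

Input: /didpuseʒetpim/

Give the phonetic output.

[dibpuseʒeppim]

/d/ before /p/ (labial) → [b]
/t/ before /p/ (labial) → [p]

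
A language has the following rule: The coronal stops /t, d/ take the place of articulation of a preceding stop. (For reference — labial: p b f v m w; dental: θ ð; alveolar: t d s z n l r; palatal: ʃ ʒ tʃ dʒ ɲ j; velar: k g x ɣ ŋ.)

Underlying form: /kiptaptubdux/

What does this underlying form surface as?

/t/ after /p/ (labial) → [p]
/t/ after /p/ (labial) → [p]
/d/ after /b/ (labial) → [b]

[kippappubbux]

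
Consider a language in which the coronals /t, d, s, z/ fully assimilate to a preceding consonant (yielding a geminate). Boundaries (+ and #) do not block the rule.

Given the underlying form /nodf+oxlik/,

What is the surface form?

[nodf+oxlik]

no segment meets the rule's conditions; no change.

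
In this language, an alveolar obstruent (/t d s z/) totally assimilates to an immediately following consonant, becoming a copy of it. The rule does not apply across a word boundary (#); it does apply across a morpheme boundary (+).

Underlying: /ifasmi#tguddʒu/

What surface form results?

/s/ before /m/ → [m] (total assimilation)
/t/ before /g/ → [g] (total assimilation)
/d/ before /dʒ/ → [dʒ] (total assimilation)

[ifammi#ggudʒdʒu]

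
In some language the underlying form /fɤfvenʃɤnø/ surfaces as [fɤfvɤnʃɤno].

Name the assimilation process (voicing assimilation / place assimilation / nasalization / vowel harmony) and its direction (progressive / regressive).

vowel harmony, progressive

/e/→[ɤ] /ø/→[o].
Vowels agree with the first vowel, so the harmony is progressive.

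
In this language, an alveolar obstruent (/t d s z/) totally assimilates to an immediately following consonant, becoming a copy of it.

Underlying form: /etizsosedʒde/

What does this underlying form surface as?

/z/ before /s/ → [s] (total assimilation)

[etissosedʒde]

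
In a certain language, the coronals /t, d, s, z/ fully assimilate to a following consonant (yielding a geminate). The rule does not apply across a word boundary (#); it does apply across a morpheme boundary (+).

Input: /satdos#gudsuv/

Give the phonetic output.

[saddos#gussuv]

/t/ before /d/ → [d] (total assimilation)
/d/ before /s/ → [s] (total assimilation)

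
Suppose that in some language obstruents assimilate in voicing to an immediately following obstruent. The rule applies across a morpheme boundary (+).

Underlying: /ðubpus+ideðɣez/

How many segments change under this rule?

/b/ before /p/ (voiceless) → [p]
1 segment changes.

1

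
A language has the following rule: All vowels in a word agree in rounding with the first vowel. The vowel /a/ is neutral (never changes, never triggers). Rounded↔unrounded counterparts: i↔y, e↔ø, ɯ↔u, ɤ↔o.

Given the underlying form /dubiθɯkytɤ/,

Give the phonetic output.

/i/ harmonizes with /u/ ([+round]) → [y]
/ɯ/ harmonizes with /u/ ([+round]) → [u]
/ɤ/ harmonizes with /u/ ([+round]) → [o]

[dubyθukyto]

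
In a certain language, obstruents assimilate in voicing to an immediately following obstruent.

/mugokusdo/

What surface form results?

[mugokuzdo]

/s/ before /d/ (voiced) → [z]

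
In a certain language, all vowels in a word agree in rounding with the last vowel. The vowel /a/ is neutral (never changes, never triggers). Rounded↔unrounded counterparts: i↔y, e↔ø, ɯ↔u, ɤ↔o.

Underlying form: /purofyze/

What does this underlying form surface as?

[pɯrɤfize]

/u/ harmonizes with /e/ ([-round]) → [ɯ]
/o/ harmonizes with /e/ ([-round]) → [ɤ]
/y/ harmonizes with /e/ ([-round]) → [i]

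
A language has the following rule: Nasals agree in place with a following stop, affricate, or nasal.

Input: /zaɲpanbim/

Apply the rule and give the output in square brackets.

/ɲ/ before /p/ (labial) → [m]
/n/ before /b/ (labial) → [m]

[zampambim]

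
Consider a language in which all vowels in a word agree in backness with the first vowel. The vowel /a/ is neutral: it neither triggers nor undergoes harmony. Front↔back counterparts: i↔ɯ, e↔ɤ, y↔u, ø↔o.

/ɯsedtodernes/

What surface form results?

/e/ harmonizes with /ɯ/ ([+back]) → [ɤ]
/e/ harmonizes with /ɯ/ ([+back]) → [ɤ]
/e/ harmonizes with /ɯ/ ([+back]) → [ɤ]

[ɯsɤdtodɤrnɤs]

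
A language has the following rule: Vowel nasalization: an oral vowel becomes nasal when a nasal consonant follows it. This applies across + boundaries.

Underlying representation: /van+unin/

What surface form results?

[vãn+ũnĩn]

/a/ before nasal /n/ → [ã]
/u/ before nasal /n/ → [ũ]
/i/ before nasal /n/ → [ĩ]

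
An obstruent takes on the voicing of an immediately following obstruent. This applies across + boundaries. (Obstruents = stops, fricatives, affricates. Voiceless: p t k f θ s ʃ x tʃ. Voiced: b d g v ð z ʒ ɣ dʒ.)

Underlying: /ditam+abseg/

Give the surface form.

[ditam+apseg]

/b/ before /s/ (voiceless) → [p]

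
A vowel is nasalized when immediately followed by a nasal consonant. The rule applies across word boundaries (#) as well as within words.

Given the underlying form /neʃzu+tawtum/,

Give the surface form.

[neʃzu+tawtũm]

/u/ before nasal /m/ → [ũ]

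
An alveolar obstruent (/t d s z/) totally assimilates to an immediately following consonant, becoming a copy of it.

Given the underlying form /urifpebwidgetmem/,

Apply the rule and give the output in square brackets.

[urifpebwiggemmem]

/d/ before /g/ → [g] (total assimilation)
/t/ before /m/ → [m] (total assimilation)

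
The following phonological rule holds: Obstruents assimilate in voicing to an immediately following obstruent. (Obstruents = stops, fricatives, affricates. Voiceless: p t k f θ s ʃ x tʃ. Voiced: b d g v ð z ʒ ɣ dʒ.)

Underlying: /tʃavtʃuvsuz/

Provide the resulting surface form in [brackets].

/v/ before /tʃ/ (voiceless) → [f]
/v/ before /s/ (voiceless) → [f]

[tʃaftʃufsuz]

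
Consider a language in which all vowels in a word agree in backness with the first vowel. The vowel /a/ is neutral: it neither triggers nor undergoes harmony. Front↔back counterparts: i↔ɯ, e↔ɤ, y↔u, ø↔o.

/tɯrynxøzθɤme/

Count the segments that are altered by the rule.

3

/y/ harmonizes with /ɯ/ ([+back]) → [u]
/ø/ harmonizes with /ɯ/ ([+back]) → [o]
/e/ harmonizes with /ɯ/ ([+back]) → [ɤ]
3 segments change.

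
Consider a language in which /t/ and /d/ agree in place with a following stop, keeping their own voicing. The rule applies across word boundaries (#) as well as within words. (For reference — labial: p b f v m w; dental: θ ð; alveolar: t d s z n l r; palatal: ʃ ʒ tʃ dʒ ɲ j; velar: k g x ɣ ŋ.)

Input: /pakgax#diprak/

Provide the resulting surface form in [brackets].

[pakgax#diprak]

no segment meets the rule's conditions; no change.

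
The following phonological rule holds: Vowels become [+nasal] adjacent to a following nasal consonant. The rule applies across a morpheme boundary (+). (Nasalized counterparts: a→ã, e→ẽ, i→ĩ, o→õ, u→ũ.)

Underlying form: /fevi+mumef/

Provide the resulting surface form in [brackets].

[fevĩ+mũmef]

/i/ before nasal /m/ → [ĩ]
/u/ before nasal /m/ → [ũ]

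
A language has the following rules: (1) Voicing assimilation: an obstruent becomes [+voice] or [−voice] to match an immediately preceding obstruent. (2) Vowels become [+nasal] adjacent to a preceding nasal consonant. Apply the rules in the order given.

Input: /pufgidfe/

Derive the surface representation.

Rule 1: /g/ after /f/ (voiceless) → [k]
Rule 1: /f/ after /d/ (voiced) → [v]
After rule 1: pufkidve
Rule 2: no segment meets the rule's conditions; no change.

[pufkidve]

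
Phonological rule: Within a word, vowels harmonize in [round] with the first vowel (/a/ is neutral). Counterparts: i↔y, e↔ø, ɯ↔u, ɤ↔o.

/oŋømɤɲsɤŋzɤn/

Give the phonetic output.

/ɤ/ harmonizes with /o/ ([+round]) → [o]
/ɤ/ harmonizes with /o/ ([+round]) → [o]
/ɤ/ harmonizes with /o/ ([+round]) → [o]

[oŋømoɲsoŋzon]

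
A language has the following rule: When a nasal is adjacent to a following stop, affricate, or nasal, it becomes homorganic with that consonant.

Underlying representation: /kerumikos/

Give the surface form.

[kerumikos]

no segment meets the rule's conditions; no change.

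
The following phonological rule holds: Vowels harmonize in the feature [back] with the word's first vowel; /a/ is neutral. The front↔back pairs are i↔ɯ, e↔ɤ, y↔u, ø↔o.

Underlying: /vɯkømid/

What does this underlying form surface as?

/ø/ harmonizes with /ɯ/ ([+back]) → [o]
/i/ harmonizes with /ɯ/ ([+back]) → [ɯ]

[vɯkomɯd]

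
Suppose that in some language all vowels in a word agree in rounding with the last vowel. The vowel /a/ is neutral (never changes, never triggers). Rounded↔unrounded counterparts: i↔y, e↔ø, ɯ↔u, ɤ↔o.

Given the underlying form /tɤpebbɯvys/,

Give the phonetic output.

[topøbbuvys]

/ɤ/ harmonizes with /y/ ([+round]) → [o]
/e/ harmonizes with /y/ ([+round]) → [ø]
/ɯ/ harmonizes with /y/ ([+round]) → [u]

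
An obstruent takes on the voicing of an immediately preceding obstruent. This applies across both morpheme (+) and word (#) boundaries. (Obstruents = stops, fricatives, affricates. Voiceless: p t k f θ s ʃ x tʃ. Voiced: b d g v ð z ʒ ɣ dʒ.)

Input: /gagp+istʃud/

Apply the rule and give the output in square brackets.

[gagb+istʃud]

/p/ after /g/ (voiced) → [b]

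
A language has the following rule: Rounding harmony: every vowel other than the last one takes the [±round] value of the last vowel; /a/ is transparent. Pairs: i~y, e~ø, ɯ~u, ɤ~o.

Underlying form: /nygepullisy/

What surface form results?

[nygøpullysy]

/e/ harmonizes with /y/ ([+round]) → [ø]
/i/ harmonizes with /y/ ([+round]) → [y]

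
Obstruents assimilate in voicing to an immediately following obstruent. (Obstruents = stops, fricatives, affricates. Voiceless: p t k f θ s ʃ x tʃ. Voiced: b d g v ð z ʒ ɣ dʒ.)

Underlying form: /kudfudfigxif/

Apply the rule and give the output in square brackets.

/d/ before /f/ (voiceless) → [t]
/d/ before /f/ (voiceless) → [t]
/g/ before /x/ (voiceless) → [k]

[kutfutfikxif]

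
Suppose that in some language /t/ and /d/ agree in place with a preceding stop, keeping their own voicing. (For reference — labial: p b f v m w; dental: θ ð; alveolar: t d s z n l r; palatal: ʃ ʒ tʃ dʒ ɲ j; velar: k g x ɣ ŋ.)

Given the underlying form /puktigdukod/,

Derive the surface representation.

/t/ after /k/ (velar) → [k]
/d/ after /g/ (velar) → [g]

[pukkiggukod]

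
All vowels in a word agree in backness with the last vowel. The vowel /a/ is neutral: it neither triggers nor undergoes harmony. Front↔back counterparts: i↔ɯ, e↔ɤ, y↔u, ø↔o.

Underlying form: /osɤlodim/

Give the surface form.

/o/ harmonizes with /i/ ([-back]) → [ø]
/ɤ/ harmonizes with /i/ ([-back]) → [e]
/o/ harmonizes with /i/ ([-back]) → [ø]

[øselødim]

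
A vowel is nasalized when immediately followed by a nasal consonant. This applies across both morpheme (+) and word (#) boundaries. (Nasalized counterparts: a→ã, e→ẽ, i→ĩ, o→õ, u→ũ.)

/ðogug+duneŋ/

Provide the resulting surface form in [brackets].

[ðogug+dũnẽŋ]

/u/ before nasal /n/ → [ũ]
/e/ before nasal /ŋ/ → [ẽ]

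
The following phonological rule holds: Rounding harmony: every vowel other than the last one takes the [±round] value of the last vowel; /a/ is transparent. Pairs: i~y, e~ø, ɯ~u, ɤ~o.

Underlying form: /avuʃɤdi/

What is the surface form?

[avɯʃɤdi]

/u/ harmonizes with /i/ ([-round]) → [ɯ]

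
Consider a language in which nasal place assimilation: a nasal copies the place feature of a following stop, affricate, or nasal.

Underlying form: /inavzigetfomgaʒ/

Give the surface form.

/m/ before /g/ (velar) → [ŋ]

[inavzigetfoŋgaʒ]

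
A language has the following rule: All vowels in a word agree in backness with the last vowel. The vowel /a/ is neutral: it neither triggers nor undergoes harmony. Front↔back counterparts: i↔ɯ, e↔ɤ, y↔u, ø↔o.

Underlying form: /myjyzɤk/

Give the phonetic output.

[mujuzɤk]

/y/ harmonizes with /ɤ/ ([+back]) → [u]
/y/ harmonizes with /ɤ/ ([+back]) → [u]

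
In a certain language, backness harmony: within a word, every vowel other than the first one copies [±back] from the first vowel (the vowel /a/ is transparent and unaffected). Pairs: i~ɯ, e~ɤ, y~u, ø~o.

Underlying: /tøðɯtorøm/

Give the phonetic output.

/ɯ/ harmonizes with /ø/ ([-back]) → [i]
/o/ harmonizes with /ø/ ([-back]) → [ø]

[tøðitørøm]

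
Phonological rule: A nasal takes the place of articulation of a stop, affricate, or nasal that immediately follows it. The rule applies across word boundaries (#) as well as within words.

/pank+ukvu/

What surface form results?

/n/ before /k/ (velar) → [ŋ]

[paŋk+ukvu]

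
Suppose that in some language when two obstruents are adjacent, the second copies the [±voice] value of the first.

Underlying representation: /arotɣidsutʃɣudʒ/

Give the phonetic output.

[arotxidzutʃxudʒ]

/ɣ/ after /t/ (voiceless) → [x]
/s/ after /d/ (voiced) → [z]
/ɣ/ after /tʃ/ (voiceless) → [x]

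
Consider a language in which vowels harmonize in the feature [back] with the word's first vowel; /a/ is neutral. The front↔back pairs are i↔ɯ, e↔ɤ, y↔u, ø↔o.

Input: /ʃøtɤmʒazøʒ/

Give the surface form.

[ʃøtemʒazøʒ]

/ɤ/ harmonizes with /ø/ ([-back]) → [e]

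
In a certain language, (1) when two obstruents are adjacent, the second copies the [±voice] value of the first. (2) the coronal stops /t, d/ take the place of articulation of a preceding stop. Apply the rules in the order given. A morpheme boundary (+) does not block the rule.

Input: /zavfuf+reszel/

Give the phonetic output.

Rule 1: /f/ after /v/ (voiced) → [v]
Rule 1: /z/ after /s/ (voiceless) → [s]
After rule 1: zavvuf+ressel
Rule 2: no segment meets the rule's conditions; no change.

[zavvuf+ressel]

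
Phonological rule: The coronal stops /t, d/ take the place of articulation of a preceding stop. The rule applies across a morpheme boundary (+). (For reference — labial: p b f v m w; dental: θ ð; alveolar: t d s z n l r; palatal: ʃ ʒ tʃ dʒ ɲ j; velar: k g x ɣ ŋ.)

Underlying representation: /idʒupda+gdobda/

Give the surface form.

[idʒupba+ggobba]

/d/ after /p/ (labial) → [b]
/d/ after /g/ (velar) → [g]
/d/ after /b/ (labial) → [b]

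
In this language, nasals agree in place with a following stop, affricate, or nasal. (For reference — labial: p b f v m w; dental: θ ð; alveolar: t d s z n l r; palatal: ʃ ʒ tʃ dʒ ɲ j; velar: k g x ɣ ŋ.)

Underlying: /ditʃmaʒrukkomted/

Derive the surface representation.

/m/ before /t/ (alveolar) → [n]

[ditʃmaʒrukkonted]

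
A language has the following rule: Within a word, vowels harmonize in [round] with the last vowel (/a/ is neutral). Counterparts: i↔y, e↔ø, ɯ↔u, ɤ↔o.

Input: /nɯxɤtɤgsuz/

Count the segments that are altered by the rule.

3

/ɯ/ harmonizes with /u/ ([+round]) → [u]
/ɤ/ harmonizes with /u/ ([+round]) → [o]
/ɤ/ harmonizes with /u/ ([+round]) → [o]
3 segments change.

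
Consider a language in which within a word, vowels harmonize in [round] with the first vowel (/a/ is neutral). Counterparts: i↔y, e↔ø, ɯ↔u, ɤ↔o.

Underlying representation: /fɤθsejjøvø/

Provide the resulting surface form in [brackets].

[fɤθsejjeve]

/ø/ harmonizes with /ɤ/ ([-round]) → [e]
/ø/ harmonizes with /ɤ/ ([-round]) → [e]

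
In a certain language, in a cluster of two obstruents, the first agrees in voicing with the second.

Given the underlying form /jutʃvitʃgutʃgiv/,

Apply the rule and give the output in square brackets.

/tʃ/ before /v/ (voiced) → [dʒ]
/tʃ/ before /g/ (voiced) → [dʒ]
/tʃ/ before /g/ (voiced) → [dʒ]

[judʒvidʒgudʒgiv]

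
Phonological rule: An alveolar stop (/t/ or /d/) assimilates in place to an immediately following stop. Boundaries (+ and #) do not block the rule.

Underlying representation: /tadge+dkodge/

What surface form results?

/d/ before /g/ (velar) → [g]
/d/ before /k/ (velar) → [g]
/d/ before /g/ (velar) → [g]

[tagge+gkogge]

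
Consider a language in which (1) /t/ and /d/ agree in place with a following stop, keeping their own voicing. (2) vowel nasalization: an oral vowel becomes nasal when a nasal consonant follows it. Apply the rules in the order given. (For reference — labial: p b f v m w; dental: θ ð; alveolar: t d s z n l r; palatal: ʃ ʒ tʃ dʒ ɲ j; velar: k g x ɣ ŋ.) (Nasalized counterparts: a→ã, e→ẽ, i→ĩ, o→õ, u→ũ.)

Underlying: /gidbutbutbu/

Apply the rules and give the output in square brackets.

Rule 1: /d/ before /b/ (labial) → [b]
Rule 1: /t/ before /b/ (labial) → [p]
Rule 1: /t/ before /b/ (labial) → [p]
After rule 1: gibbupbupbu
Rule 2: no segment meets the rule's conditions; no change.

[gibbupbupbu]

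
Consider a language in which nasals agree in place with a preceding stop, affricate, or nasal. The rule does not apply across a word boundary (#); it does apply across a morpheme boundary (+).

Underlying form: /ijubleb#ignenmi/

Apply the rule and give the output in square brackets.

[ijubleb#igŋenni]

/n/ after /g/ (velar) → [ŋ]
/m/ after /n/ (alveolar) → [n]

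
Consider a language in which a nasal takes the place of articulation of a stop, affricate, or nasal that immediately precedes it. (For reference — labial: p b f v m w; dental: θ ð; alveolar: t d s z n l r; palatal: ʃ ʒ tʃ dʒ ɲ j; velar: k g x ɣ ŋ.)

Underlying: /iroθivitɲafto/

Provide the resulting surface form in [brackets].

/ɲ/ after /t/ (alveolar) → [n]

[iroθivitnafto]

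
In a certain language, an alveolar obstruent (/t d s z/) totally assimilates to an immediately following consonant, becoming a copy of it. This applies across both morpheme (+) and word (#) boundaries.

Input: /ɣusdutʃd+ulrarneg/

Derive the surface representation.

[ɣuddutʃd+ulrarneg]

/s/ before /d/ → [d] (total assimilation)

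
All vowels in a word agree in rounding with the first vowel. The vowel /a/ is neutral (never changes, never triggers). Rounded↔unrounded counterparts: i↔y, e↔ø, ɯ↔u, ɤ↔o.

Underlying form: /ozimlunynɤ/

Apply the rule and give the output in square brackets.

[ozymlunyno]

/i/ harmonizes with /o/ ([+round]) → [y]
/ɤ/ harmonizes with /o/ ([+round]) → [o]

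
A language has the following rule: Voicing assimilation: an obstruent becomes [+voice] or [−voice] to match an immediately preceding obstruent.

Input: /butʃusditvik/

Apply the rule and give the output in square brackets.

/d/ after /s/ (voiceless) → [t]
/v/ after /t/ (voiceless) → [f]

[butʃustitfik]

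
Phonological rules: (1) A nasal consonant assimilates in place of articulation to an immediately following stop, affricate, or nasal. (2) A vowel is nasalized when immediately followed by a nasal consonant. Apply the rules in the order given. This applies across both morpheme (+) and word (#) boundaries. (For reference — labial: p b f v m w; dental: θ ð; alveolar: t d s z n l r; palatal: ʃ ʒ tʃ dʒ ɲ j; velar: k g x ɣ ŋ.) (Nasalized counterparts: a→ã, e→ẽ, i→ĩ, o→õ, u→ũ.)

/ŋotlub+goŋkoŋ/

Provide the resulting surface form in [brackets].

Rule 1: no segment meets the rule's conditions; no change.
After rule 1: ŋotlub+goŋkoŋ
Rule 2: /o/ before nasal /ŋ/ → [õ]
Rule 2: /o/ before nasal /ŋ/ → [õ]

[ŋotlub+gõŋkõŋ]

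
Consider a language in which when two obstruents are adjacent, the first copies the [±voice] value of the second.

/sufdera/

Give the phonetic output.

/f/ before /d/ (voiced) → [v]

[suvdera]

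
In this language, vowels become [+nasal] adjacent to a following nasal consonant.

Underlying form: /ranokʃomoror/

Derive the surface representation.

/a/ before nasal /n/ → [ã]
/o/ before nasal /m/ → [õ]

[rãnokʃõmoror]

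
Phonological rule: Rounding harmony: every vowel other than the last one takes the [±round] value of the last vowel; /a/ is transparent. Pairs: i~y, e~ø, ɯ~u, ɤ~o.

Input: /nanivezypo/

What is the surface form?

[nanyvøzypo]

/i/ harmonizes with /o/ ([+round]) → [y]
/e/ harmonizes with /o/ ([+round]) → [ø]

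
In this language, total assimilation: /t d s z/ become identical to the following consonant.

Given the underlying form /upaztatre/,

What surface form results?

[upattarre]

/z/ before /t/ → [t] (total assimilation)
/t/ before /r/ → [r] (total assimilation)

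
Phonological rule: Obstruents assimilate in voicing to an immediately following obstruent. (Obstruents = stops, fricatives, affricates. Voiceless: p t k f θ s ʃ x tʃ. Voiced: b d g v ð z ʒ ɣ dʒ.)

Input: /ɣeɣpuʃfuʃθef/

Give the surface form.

/ɣ/ before /p/ (voiceless) → [x]

[ɣexpuʃfuʃθef]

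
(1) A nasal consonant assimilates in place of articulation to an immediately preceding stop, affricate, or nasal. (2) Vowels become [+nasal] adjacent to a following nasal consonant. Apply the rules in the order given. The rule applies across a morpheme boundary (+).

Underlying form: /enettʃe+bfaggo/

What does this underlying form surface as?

Rule 1: no segment meets the rule's conditions; no change.
After rule 1: enettʃe+bfaggo
Rule 2: /e/ before nasal /n/ → [ẽ]

[ẽnettʃe+bfaggo]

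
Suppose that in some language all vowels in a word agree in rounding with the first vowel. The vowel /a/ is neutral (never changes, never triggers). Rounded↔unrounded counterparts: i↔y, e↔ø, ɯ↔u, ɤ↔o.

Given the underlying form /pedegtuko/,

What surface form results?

[pedegtɯkɤ]

/u/ harmonizes with /e/ ([-round]) → [ɯ]
/o/ harmonizes with /e/ ([-round]) → [ɤ]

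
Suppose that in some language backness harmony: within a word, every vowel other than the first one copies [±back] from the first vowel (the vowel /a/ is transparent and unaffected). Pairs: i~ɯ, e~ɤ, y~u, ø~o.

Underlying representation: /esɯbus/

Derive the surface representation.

[esibys]

/ɯ/ harmonizes with /e/ ([-back]) → [i]
/u/ harmonizes with /e/ ([-back]) → [y]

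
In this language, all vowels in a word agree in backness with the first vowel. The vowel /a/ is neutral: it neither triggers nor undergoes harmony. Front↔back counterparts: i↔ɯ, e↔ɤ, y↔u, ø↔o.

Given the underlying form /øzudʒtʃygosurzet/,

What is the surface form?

/u/ harmonizes with /ø/ ([-back]) → [y]
/o/ harmonizes with /ø/ ([-back]) → [ø]
/u/ harmonizes with /ø/ ([-back]) → [y]

[øzydʒtʃygøsyrzet]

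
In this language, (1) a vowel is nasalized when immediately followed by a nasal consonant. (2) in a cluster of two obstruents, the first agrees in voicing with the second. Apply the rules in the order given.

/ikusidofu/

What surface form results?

Rule 1: no segment meets the rule's conditions; no change.
After rule 1: ikusidofu
Rule 2: no segment meets the rule's conditions; no change.

[ikusidofu]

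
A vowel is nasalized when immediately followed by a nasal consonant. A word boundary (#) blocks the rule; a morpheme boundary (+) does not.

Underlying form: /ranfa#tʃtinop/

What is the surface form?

[rãnfa#tʃtĩnop]

/a/ before nasal /n/ → [ã]
/i/ before nasal /n/ → [ĩ]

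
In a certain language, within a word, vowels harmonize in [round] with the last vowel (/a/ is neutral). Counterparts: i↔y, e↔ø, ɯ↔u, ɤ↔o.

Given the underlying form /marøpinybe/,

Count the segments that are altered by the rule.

2

/ø/ harmonizes with /e/ ([-round]) → [e]
/y/ harmonizes with /e/ ([-round]) → [i]
2 segments change.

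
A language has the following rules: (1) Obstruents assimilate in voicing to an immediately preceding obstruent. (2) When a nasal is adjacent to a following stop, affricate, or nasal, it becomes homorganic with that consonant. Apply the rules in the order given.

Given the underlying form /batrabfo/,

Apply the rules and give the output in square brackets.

Rule 1: /f/ after /b/ (voiced) → [v]
After rule 1: batrabvo
Rule 2: no segment meets the rule's conditions; no change.

[batrabvo]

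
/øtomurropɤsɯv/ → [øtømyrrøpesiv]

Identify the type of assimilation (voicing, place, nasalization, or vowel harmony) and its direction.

/o/→[ø] /u/→[y] /o/→[ø] /ɤ/→[e] /ɯ/→[i].
Vowels agree with the first vowel, so the harmony is progressive.

vowel harmony, progressive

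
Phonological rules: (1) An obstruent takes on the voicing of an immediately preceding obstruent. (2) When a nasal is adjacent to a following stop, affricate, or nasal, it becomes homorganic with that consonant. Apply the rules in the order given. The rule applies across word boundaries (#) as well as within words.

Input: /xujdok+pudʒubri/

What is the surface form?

[xujdok+pudʒubri]

Rule 1: no segment meets the rule's conditions; no change.
After rule 1: xujdok+pudʒubri
Rule 2: no segment meets the rule's conditions; no change.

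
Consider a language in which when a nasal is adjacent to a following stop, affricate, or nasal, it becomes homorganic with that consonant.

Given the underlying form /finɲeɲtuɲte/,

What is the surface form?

[fiɲɲentunte]

/n/ before /ɲ/ (palatal) → [ɲ]
/ɲ/ before /t/ (alveolar) → [n]
/ɲ/ before /t/ (alveolar) → [n]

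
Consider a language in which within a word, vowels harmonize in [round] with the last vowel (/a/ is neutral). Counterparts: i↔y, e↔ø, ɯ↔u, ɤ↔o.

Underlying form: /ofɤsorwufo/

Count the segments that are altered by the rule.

/ɤ/ harmonizes with /o/ ([+round]) → [o]
1 segment changes.

1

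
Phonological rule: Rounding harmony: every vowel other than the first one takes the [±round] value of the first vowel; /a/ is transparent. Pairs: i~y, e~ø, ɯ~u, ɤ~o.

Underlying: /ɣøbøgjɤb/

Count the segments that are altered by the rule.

/ɤ/ harmonizes with /ø/ ([+round]) → [o]
1 segment changes.

1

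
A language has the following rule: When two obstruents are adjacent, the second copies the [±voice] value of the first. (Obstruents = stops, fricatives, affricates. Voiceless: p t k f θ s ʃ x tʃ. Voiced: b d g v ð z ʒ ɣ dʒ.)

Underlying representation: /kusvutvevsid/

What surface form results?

/v/ after /s/ (voiceless) → [f]
/v/ after /t/ (voiceless) → [f]
/s/ after /v/ (voiced) → [z]

[kusfutfevzid]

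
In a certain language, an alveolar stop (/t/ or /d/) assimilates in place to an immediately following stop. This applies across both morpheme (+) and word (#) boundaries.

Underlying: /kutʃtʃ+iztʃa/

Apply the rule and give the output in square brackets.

[kutʃtʃ+iztʃa]

no segment meets the rule's conditions; no change.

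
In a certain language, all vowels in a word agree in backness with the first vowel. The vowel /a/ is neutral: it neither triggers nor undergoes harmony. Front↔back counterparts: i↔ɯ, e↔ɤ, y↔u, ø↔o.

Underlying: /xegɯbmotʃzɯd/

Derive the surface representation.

/ɯ/ harmonizes with /e/ ([-back]) → [i]
/o/ harmonizes with /e/ ([-back]) → [ø]
/ɯ/ harmonizes with /e/ ([-back]) → [i]

[xegibmøtʃzid]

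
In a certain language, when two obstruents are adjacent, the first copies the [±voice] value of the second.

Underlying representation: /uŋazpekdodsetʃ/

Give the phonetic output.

[uŋaspegdotsetʃ]

/z/ before /p/ (voiceless) → [s]
/k/ before /d/ (voiced) → [g]
/d/ before /s/ (voiceless) → [t]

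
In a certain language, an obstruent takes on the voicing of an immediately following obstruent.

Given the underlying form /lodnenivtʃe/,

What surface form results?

/v/ before /tʃ/ (voiceless) → [f]

[lodneniftʃe]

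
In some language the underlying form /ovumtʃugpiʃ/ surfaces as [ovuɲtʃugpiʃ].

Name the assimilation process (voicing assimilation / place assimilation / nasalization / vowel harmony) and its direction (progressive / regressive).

place assimilation, regressive

/m/→[ɲ].
Each target copies a feature from the following segment, so the direction is regressive.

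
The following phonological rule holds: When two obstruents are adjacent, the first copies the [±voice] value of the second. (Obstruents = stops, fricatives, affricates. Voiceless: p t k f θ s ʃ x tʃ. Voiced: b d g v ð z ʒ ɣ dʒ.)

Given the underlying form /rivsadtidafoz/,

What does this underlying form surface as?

/v/ before /s/ (voiceless) → [f]
/d/ before /t/ (voiceless) → [t]

[rifsattidafoz]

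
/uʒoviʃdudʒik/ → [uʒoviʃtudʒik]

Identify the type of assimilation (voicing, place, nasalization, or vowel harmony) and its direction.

voicing assimilation, progressive

/d/→[t].
Each target copies a feature from the preceding segment, so the direction is progressive.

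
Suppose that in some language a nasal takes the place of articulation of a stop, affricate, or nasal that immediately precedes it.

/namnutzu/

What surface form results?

/n/ after /m/ (labial) → [m]

[nammutzu]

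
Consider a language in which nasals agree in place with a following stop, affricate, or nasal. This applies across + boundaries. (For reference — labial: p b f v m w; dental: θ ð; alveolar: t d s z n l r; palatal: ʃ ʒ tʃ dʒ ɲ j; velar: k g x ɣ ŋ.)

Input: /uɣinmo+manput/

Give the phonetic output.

[uɣimmo+mamput]

/n/ before /m/ (labial) → [m]
/n/ before /p/ (labial) → [m]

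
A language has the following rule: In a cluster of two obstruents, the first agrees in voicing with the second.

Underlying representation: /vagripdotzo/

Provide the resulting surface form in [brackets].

/p/ before /d/ (voiced) → [b]
/t/ before /z/ (voiced) → [d]

[vagribdodzo]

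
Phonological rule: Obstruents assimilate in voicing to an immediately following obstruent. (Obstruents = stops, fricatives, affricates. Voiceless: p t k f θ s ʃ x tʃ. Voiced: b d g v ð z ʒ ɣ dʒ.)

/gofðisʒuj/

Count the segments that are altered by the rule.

2

/f/ before /ð/ (voiced) → [v]
/s/ before /ʒ/ (voiced) → [z]
2 segments change.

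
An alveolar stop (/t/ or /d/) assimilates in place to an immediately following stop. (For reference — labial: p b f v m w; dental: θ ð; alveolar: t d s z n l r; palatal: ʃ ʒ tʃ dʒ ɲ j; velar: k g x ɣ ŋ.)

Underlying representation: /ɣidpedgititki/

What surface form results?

/d/ before /p/ (labial) → [b]
/d/ before /g/ (velar) → [g]
/t/ before /k/ (velar) → [k]

[ɣibpeggitikki]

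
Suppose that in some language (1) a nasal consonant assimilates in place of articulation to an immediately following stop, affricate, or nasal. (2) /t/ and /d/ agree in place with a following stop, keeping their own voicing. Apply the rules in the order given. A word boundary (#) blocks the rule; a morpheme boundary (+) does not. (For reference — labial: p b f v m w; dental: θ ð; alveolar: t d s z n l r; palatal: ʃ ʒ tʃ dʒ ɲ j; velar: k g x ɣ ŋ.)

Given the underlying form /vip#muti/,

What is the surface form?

[vip#muti]

Rule 1: no segment meets the rule's conditions; no change.
After rule 1: vip#muti
Rule 2: no segment meets the rule's conditions; no change.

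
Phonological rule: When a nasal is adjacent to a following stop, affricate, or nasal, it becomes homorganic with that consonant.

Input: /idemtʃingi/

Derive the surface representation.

/m/ before /tʃ/ (palatal) → [ɲ]
/n/ before /g/ (velar) → [ŋ]

[ideɲtʃiŋgi]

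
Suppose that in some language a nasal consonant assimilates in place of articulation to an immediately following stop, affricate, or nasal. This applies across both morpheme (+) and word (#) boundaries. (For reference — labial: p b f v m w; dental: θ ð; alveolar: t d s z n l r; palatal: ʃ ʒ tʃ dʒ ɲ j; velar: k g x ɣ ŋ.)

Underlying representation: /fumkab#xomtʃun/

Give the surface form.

/m/ before /k/ (velar) → [ŋ]
/m/ before /tʃ/ (palatal) → [ɲ]

[fuŋkab#xoɲtʃun]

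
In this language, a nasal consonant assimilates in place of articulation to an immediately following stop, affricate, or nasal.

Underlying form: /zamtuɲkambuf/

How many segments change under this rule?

/m/ before /t/ (alveolar) → [n]
/ɲ/ before /k/ (velar) → [ŋ]
2 segments change.

2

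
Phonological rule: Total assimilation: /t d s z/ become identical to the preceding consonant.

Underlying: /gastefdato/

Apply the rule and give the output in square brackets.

/t/ after /s/ → [s] (total assimilation)
/d/ after /f/ → [f] (total assimilation)

[gasseffato]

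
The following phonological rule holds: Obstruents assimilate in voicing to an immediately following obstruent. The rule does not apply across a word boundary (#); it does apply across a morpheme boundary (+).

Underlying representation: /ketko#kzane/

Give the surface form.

[ketko#gzane]

/k/ before /z/ (voiced) → [g]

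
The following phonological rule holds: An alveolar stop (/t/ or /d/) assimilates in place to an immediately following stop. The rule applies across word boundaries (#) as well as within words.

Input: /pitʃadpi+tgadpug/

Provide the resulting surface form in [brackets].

[pitʃabpi+kgabpug]

/d/ before /p/ (labial) → [b]
/t/ before /g/ (velar) → [k]
/d/ before /p/ (labial) → [b]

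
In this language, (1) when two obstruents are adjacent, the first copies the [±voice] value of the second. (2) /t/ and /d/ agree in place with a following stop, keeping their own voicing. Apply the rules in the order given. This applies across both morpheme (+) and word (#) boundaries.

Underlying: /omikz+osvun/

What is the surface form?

[omigz+ozvun]

Rule 1: /k/ before /z/ (voiced) → [g]
Rule 1: /s/ before /v/ (voiced) → [z]
After rule 1: omigz+ozvun
Rule 2: no segment meets the rule's conditions; no change.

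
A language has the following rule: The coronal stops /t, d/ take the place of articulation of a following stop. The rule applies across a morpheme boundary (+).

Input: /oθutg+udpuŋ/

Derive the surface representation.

[oθukg+ubpuŋ]

/t/ before /g/ (velar) → [k]
/d/ before /p/ (labial) → [b]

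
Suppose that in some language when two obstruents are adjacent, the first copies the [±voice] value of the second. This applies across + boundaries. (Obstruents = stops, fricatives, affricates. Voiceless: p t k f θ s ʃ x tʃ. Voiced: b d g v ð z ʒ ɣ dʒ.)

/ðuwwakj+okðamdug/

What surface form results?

[ðuwwakj+ogðamdug]

/k/ before /ð/ (voiced) → [g]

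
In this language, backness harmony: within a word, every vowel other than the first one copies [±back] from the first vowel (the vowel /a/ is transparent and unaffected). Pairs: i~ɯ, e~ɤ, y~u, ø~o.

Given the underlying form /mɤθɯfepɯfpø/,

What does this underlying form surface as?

[mɤθɯfɤpɯfpo]

/e/ harmonizes with /ɤ/ ([+back]) → [ɤ]
/ø/ harmonizes with /ɤ/ ([+back]) → [o]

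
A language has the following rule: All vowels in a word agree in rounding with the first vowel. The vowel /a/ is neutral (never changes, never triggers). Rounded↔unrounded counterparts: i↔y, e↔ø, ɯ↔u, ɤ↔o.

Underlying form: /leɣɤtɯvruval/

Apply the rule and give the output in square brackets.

/u/ harmonizes with /e/ ([-round]) → [ɯ]

[leɣɤtɯvrɯval]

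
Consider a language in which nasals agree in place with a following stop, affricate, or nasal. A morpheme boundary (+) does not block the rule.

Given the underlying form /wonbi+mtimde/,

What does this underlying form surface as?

/n/ before /b/ (labial) → [m]
/m/ before /t/ (alveolar) → [n]
/m/ before /d/ (alveolar) → [n]

[wombi+ntinde]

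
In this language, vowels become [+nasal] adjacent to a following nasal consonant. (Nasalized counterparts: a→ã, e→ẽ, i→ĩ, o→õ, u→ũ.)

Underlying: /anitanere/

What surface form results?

[ãnitãnere]

/a/ before nasal /n/ → [ã]
/a/ before nasal /n/ → [ã]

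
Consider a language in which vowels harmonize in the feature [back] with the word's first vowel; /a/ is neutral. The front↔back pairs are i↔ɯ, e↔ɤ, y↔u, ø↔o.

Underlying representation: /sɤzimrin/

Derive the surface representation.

[sɤzɯmrɯn]

/i/ harmonizes with /ɤ/ ([+back]) → [ɯ]
/i/ harmonizes with /ɤ/ ([+back]) → [ɯ]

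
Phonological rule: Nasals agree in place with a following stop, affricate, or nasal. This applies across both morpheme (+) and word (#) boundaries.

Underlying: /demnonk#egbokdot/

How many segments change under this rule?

2

/m/ before /n/ (alveolar) → [n]
/n/ before /k/ (velar) → [ŋ]
2 segments change.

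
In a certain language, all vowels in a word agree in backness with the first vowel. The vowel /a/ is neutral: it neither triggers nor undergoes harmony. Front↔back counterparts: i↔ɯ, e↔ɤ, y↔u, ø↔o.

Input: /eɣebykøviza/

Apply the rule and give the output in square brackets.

[eɣebykøviza]

no segment meets the rule's conditions; no change.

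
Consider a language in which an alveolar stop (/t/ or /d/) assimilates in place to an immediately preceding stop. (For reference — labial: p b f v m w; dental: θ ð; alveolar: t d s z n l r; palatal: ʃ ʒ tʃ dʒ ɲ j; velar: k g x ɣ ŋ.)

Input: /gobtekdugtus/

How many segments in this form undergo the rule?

/t/ after /b/ (labial) → [p]
/d/ after /k/ (velar) → [g]
/t/ after /g/ (velar) → [k]
3 segments change.

3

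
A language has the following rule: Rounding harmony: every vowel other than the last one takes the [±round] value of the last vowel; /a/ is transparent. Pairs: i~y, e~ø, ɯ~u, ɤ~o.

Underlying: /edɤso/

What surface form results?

/e/ harmonizes with /o/ ([+round]) → [ø]
/ɤ/ harmonizes with /o/ ([+round]) → [o]

[ødoso]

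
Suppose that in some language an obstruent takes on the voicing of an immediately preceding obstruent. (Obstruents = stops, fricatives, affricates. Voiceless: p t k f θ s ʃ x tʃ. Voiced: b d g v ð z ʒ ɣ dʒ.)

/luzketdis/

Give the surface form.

[luzgettis]

/k/ after /z/ (voiced) → [g]
/d/ after /t/ (voiceless) → [t]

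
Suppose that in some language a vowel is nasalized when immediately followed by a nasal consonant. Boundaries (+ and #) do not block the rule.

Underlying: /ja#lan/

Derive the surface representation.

/a/ before nasal /n/ → [ã]

[ja#lãn]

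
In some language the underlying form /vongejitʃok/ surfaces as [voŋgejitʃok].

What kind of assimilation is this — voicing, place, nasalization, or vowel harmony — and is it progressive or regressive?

/n/→[ŋ].
Each target copies a feature from the following segment, so the direction is regressive.

place assimilation, regressive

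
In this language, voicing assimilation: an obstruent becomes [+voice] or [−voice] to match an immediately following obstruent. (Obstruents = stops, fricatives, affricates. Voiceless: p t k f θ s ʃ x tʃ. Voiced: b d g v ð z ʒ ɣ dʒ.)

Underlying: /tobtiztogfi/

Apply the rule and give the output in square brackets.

[toptistokfi]

/b/ before /t/ (voiceless) → [p]
/z/ before /t/ (voiceless) → [s]
/g/ before /f/ (voiceless) → [k]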